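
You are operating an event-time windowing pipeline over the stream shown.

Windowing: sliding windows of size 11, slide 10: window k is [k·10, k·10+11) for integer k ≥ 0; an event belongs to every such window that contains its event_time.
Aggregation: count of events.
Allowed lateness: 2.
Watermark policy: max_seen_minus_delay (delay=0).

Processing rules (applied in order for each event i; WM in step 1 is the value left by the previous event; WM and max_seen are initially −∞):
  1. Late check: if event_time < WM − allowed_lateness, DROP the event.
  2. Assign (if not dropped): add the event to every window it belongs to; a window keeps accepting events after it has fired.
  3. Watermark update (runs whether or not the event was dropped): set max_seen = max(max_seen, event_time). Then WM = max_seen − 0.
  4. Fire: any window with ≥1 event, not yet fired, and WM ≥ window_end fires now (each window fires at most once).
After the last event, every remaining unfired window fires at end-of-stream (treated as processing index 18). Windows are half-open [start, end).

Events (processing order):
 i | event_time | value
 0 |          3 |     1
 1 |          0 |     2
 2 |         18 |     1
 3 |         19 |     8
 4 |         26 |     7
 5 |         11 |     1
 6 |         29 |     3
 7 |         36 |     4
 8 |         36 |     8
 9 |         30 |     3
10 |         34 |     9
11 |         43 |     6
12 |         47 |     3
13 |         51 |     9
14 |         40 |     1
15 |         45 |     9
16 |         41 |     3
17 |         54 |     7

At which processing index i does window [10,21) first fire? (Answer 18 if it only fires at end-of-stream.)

i=0 t=3 v=1: → [0,11); WM=3
i=1 t=0 v=2: DROP (t<3-2); WM=3
i=2 t=18 v=1: → [10,21); WM=18; [0,11) fires=1
i=3 t=19 v=8: → [10,21); WM=19
i=4 t=26 v=7: → [20,31); WM=26; [10,21) fires=2
i=5 t=11 v=1: DROP (t<26-2); WM=26
i=6 t=29 v=3: → [20,31); WM=29
i=7 t=36 v=4: → [30,41); WM=36; [20,31) fires=2
i=8 t=36 v=8: → [30,41); WM=36
i=9 t=30 v=3: DROP (t<36-2); WM=36
i=10 t=34 v=9: → [30,41); WM=36
i=11 t=43 v=6: → [40,51); WM=43; [30,41) fires=3
i=12 t=47 v=3: → [40,51); WM=47
i=13 t=51 v=9: → [50,61); WM=51; [40,51) fires=2
i=14 t=40 v=1: DROP (t<51-2); WM=51
i=15 t=45 v=9: DROP (t<51-2); WM=51
i=16 t=41 v=3: DROP (t<51-2); WM=51
i=17 t=54 v=7: → [50,61); WM=54

4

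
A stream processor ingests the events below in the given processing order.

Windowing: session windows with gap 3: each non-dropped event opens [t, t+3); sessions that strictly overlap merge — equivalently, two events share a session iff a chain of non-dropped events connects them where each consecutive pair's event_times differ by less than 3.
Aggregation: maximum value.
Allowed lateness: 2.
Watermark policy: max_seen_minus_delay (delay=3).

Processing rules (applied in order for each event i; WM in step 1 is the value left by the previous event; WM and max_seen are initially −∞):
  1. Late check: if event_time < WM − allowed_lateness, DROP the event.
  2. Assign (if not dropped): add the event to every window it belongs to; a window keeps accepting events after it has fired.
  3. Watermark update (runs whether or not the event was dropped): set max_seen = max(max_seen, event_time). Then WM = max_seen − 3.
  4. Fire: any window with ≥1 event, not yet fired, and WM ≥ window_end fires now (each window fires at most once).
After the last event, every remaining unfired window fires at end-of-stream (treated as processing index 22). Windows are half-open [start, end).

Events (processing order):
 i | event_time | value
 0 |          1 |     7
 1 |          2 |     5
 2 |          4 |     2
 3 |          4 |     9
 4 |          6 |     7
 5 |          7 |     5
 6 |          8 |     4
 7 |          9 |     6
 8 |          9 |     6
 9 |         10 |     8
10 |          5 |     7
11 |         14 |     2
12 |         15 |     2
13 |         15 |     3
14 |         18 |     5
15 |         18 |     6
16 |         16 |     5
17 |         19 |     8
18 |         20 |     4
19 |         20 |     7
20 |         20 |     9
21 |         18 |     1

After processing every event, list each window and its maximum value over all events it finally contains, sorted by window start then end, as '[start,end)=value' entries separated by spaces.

[1,13)=9 [14,23)=9

i=0 t=1 v=7: → [1,4); WM=-2
i=1 t=2 v=5: → [1,5); WM=-1
i=2 t=4 v=2: → [1,7); WM=1
i=3 t=4 v=9: → [1,7); WM=1
i=4 t=6 v=7: → [1,9); WM=3
i=5 t=7 v=5: → [1,10); WM=4
i=6 t=8 v=4: → [1,11); WM=5
i=7 t=9 v=6: → [1,12); WM=6
i=8 t=9 v=6: → [1,12); WM=6
i=9 t=10 v=8: → [1,13); WM=7
i=10 t=5 v=7: → [1,13); WM=7
i=11 t=14 v=2: → [14,17); WM=11
i=12 t=15 v=2: → [14,18); WM=12
i=13 t=15 v=3: → [14,18); WM=12
i=14 t=18 v=5: → [18,21); WM=15
i=15 t=18 v=6: → [18,21); WM=15
i=16 t=16 v=5: → [14,21); WM=15
i=17 t=19 v=8: → [14,22); WM=16
i=18 t=20 v=4: → [14,23); WM=17
i=19 t=20 v=7: → [14,23); WM=17
i=20 t=20 v=9: → [14,23); WM=17
i=21 t=18 v=1: → [14,23); WM=17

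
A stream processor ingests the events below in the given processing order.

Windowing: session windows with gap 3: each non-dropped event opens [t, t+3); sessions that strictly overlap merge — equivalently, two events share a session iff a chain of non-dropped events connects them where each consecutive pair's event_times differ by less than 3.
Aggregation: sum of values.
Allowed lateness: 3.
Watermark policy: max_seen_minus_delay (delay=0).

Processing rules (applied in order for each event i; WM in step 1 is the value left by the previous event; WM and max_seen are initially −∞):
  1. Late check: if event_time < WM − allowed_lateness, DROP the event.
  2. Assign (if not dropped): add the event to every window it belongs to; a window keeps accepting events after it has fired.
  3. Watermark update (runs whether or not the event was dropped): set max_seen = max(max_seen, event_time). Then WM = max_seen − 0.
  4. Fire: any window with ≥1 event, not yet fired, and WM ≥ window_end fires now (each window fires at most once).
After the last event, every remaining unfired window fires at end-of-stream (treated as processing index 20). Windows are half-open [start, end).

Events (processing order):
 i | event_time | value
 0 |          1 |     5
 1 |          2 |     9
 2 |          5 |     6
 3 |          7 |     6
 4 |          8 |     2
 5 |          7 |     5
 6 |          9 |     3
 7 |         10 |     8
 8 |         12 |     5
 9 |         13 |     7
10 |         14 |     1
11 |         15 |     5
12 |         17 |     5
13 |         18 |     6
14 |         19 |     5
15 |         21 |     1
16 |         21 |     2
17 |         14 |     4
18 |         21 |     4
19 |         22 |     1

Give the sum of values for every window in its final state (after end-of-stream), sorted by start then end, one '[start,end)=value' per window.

[1,5)=14 [5,25)=72

i=0 t=1 v=5: → [1,4); WM=1
i=1 t=2 v=9: → [1,5); WM=2
i=2 t=5 v=6: → [5,8); WM=5
i=3 t=7 v=6: → [5,10); WM=7
i=4 t=8 v=2: → [5,11); WM=8
i=5 t=7 v=5: → [5,11); WM=8
i=6 t=9 v=3: → [5,12); WM=9
i=7 t=10 v=8: → [5,13); WM=10
i=8 t=12 v=5: → [5,15); WM=12
i=9 t=13 v=7: → [5,16); WM=13
i=10 t=14 v=1: → [5,17); WM=14
i=11 t=15 v=5: → [5,18); WM=15
i=12 t=17 v=5: → [5,20); WM=17
i=13 t=18 v=6: → [5,21); WM=18
i=14 t=19 v=5: → [5,22); WM=19
i=15 t=21 v=1: → [5,24); WM=21
i=16 t=21 v=2: → [5,24); WM=21
i=17 t=14 v=4: DROP (t<21-3); WM=21
i=18 t=21 v=4: → [5,24); WM=21
i=19 t=22 v=1: → [5,25); WM=22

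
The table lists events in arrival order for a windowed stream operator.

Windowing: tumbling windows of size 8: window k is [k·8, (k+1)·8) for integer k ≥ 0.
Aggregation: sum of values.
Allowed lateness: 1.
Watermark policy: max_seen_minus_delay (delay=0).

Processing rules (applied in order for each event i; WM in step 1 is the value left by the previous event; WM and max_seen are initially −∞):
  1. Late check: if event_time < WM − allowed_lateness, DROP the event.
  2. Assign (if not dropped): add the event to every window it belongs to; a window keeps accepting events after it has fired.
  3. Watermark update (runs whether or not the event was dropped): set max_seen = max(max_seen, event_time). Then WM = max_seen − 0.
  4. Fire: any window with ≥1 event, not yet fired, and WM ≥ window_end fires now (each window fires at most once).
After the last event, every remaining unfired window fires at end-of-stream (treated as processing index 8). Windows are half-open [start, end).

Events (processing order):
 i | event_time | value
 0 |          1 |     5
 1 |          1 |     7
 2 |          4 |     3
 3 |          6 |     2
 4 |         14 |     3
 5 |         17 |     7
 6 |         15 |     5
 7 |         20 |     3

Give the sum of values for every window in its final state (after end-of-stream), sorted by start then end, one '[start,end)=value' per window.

i=0 t=1 v=5: → [0,8); WM=1
i=1 t=1 v=7: → [0,8); WM=1
i=2 t=4 v=3: → [0,8); WM=4
i=3 t=6 v=2: → [0,8); WM=6
i=4 t=14 v=3: → [8,16); WM=14; [0,8) fires=17
i=5 t=17 v=7: → [16,24); WM=17; [8,16) fires=3
i=6 t=15 v=5: DROP (t<17-1); WM=17
i=7 t=20 v=3: → [16,24); WM=20

[0,8)=17 [8,16)=3 [16,24)=10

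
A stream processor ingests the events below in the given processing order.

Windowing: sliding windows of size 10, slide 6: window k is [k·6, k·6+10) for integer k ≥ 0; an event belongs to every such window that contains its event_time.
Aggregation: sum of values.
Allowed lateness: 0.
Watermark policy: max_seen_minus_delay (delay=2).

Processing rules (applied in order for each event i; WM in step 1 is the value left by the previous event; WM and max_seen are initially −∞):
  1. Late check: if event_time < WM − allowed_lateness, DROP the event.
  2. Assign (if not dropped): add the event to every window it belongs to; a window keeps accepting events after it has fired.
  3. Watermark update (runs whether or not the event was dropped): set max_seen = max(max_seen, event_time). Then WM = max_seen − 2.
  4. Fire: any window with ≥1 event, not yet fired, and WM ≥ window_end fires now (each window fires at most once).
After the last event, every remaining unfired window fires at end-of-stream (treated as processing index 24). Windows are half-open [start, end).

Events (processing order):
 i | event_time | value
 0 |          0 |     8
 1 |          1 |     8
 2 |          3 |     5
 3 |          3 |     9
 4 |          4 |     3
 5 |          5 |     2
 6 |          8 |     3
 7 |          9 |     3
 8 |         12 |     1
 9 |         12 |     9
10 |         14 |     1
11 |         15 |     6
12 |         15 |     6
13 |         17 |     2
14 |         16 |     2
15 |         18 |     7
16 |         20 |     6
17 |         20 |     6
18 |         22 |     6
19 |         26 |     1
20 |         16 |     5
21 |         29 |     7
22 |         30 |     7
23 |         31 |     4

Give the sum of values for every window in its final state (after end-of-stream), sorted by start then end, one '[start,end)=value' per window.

i=0 t=0 v=8: → [0,10); WM=-2
i=1 t=1 v=8: → [0,10); WM=-1
i=2 t=3 v=5: → [0,10); WM=1
i=3 t=3 v=9: → [0,10); WM=1
i=4 t=4 v=3: → [0,10); WM=2
i=5 t=5 v=2: → [0,10); WM=3
i=6 t=8 v=3: → [6,16),[0,10); WM=6
i=7 t=9 v=3: → [6,16),[0,10); WM=7
i=8 t=12 v=1: → [12,22),[6,16); WM=10; [0,10) fires=41
i=9 t=12 v=9: → [12,22),[6,16); WM=10
i=10 t=14 v=1: → [12,22),[6,16); WM=12
i=11 t=15 v=6: → [12,22),[6,16); WM=13
i=12 t=15 v=6: → [12,22),[6,16); WM=13
i=13 t=17 v=2: → [12,22); WM=15
i=14 t=16 v=2: → [12,22); WM=15
i=15 t=18 v=7: → [18,28),[12,22); WM=16; [6,16) fires=29
i=16 t=20 v=6: → [18,28),[12,22); WM=18
i=17 t=20 v=6: → [18,28),[12,22); WM=18
i=18 t=22 v=6: → [18,28); WM=20
i=19 t=26 v=1: → [24,34),[18,28); WM=24; [12,22) fires=46
i=20 t=16 v=5: DROP (t<24-0); WM=24
i=21 t=29 v=7: → [24,34); WM=27
i=22 t=30 v=7: → [30,40),[24,34); WM=28; [18,28) fires=26
i=23 t=31 v=4: → [30,40),[24,34); WM=29

[0,10)=41 [6,16)=29 [12,22)=46 [18,28)=26 [24,34)=19 [30,40)=11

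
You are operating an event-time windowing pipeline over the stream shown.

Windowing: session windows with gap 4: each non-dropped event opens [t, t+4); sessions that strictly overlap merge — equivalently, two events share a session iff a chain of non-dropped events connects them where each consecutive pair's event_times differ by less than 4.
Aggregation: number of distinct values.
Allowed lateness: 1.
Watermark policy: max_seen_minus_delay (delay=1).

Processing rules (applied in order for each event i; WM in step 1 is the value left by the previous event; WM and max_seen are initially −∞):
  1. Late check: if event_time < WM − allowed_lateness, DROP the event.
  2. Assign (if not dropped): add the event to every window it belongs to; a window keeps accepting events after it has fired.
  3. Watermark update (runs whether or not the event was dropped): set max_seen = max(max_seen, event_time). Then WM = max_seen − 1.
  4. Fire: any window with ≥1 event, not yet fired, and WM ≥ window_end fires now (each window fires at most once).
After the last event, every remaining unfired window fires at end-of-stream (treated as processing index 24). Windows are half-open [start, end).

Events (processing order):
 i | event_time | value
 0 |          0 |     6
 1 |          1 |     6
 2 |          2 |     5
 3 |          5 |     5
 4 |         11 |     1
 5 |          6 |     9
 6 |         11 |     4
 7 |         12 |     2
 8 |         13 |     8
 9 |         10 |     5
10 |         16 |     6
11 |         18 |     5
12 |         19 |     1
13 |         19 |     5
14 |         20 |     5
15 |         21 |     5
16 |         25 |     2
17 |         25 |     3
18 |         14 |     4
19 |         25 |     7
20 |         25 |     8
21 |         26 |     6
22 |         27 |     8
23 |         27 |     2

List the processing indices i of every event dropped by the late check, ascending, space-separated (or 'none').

5 9 18

i=0 t=0 v=6: → [0,4); WM=-1
i=1 t=1 v=6: → [0,5); WM=0
i=2 t=2 v=5: → [0,6); WM=1
i=3 t=5 v=5: → [0,9); WM=4
i=4 t=11 v=1: → [11,15); WM=10
i=5 t=6 v=9: DROP (t<10-1); WM=10
i=6 t=11 v=4: → [11,15); WM=10
i=7 t=12 v=2: → [11,16); WM=11
i=8 t=13 v=8: → [11,17); WM=12
i=9 t=10 v=5: DROP (t<12-1); WM=12
i=10 t=16 v=6: → [11,20); WM=15
i=11 t=18 v=5: → [11,22); WM=17
i=12 t=19 v=1: → [11,23); WM=18
i=13 t=19 v=5: → [11,23); WM=18
i=14 t=20 v=5: → [11,24); WM=19
i=15 t=21 v=5: → [11,25); WM=20
i=16 t=25 v=2: → [25,29); WM=24
i=17 t=25 v=3: → [25,29); WM=24
i=18 t=14 v=4: DROP (t<24-1); WM=24
i=19 t=25 v=7: → [25,29); WM=24
i=20 t=25 v=8: → [25,29); WM=24
i=21 t=26 v=6: → [25,30); WM=25
i=22 t=27 v=8: → [25,31); WM=26
i=23 t=27 v=2: → [25,31); WM=26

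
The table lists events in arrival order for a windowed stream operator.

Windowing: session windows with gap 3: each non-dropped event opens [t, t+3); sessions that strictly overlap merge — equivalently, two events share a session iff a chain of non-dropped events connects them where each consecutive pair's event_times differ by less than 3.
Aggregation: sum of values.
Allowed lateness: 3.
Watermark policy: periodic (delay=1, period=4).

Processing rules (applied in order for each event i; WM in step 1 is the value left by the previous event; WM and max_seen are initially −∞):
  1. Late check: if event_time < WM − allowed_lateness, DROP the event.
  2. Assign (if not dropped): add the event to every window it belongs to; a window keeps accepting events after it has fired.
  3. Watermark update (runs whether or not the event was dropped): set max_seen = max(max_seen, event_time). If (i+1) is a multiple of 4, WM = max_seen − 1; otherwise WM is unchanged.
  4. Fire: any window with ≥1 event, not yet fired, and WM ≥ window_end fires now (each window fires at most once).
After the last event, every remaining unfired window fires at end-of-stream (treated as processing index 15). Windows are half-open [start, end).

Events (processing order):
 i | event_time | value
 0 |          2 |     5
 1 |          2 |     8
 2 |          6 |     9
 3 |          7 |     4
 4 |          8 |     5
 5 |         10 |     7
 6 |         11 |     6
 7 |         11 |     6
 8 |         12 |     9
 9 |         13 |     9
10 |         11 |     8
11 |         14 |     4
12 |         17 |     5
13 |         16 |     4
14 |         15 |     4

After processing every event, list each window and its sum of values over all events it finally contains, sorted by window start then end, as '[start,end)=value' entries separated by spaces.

i=0 t=2 v=5: → [2,5); WM=−∞
i=1 t=2 v=8: → [2,5); WM=−∞
i=2 t=6 v=9: → [6,9); WM=−∞
i=3 t=7 v=4: → [6,10); WM=6
i=4 t=8 v=5: → [6,11); WM=6
i=5 t=10 v=7: → [6,13); WM=6
i=6 t=11 v=6: → [6,14); WM=6
i=7 t=11 v=6: → [6,14); WM=10
i=8 t=12 v=9: → [6,15); WM=10
i=9 t=13 v=9: → [6,16); WM=10
i=10 t=11 v=8: → [6,16); WM=10
i=11 t=14 v=4: → [6,17); WM=13
i=12 t=17 v=5: → [17,20); WM=13
i=13 t=16 v=4: → [6,20); WM=13
i=14 t=15 v=4: → [6,20); WM=13

[2,5)=13 [6,20)=80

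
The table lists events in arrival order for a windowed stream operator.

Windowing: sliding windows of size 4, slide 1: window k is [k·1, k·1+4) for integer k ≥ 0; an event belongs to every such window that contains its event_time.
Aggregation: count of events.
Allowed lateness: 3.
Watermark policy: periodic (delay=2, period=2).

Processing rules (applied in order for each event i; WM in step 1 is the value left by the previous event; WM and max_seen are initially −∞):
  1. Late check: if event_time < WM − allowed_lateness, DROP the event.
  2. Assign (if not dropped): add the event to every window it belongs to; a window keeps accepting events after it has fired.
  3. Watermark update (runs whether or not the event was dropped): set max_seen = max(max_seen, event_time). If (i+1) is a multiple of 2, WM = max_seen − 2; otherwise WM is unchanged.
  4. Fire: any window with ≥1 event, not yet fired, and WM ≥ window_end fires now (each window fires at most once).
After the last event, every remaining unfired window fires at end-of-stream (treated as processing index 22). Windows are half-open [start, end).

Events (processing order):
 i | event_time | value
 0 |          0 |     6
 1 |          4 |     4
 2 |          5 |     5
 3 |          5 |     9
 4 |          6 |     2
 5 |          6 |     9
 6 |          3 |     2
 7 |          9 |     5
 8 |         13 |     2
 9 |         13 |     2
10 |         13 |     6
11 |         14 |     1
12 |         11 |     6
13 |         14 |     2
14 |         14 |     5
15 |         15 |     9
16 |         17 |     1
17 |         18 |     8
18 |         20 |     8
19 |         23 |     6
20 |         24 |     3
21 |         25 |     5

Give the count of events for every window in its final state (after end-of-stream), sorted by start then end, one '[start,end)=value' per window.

i=0 t=0 v=6: → [0,4); WM=−∞
i=1 t=4 v=4: → [4,8),[3,7),[2,6),[1,5); WM=2
i=2 t=5 v=5: → [5,9),[4,8),[3,7),[2,6); WM=2
i=3 t=5 v=9: → [5,9),[4,8),[3,7),[2,6); WM=3
i=4 t=6 v=2: → [6,10),[5,9),[4,8),[3,7); WM=3
i=5 t=6 v=9: → [6,10),[5,9),[4,8),[3,7); WM=4; [0,4) fires=1
i=6 t=3 v=2: → [3,7),[2,6),[1,5),[0,4); WM=4
i=7 t=9 v=5: → [9,13),[8,12),[7,11),[6,10); WM=7; [1,5) fires=2 [2,6) fires=4 [3,7) fires=6
i=8 t=13 v=2: → [13,17),[12,16),[11,15),[10,14); WM=7
i=9 t=13 v=2: → [13,17),[12,16),[11,15),[10,14); WM=11; [4,8) fires=5 [5,9) fires=4 [6,10) fires=3 [7,11) fires=1
i=10 t=13 v=6: → [13,17),[12,16),[11,15),[10,14); WM=11
i=11 t=14 v=1: → [14,18),[13,17),[12,16),[11,15); WM=12; [8,12) fires=1
i=12 t=11 v=6: → [11,15),[10,14),[9,13),[8,12); WM=12
i=13 t=14 v=2: → [14,18),[13,17),[12,16),[11,15); WM=12
i=14 t=14 v=5: → [14,18),[13,17),[12,16),[11,15); WM=12
i=15 t=15 v=9: → [15,19),[14,18),[13,17),[12,16); WM=13; [9,13) fires=2
i=16 t=17 v=1: → [17,21),[16,20),[15,19),[14,18); WM=13
i=17 t=18 v=8: → [18,22),[17,21),[16,20),[15,19); WM=16; [10,14) fires=4 [11,15) fires=7 [12,16) fires=7
i=18 t=20 v=8: → [20,24),[19,23),[18,22),[17,21); WM=16
i=19 t=23 v=6: → [23,27),[22,26),[21,25),[20,24); WM=21; [13,17) fires=7 [14,18) fires=5 [15,19) fires=3 [16,20) fires=2 [17,21) fires=3
i=20 t=24 v=3: → [24,28),[23,27),[22,26),[21,25); WM=21
i=21 t=25 v=5: → [25,29),[24,28),[23,27),[22,26); WM=23; [18,22) fires=2 [19,23) fires=1

[0,4)=2 [1,5)=2 [2,6)=4 [3,7)=6 [4,8)=5 [5,9)=4 [6,10)=3 [7,11)=1 [8,12)=2 [9,13)=2 [10,14)=4 [11,15)=7 [12,16)=7 [13,17)=7 [14,18)=5 [15,19)=3 [16,20)=2 [17,21)=3 [18,22)=2 [19,23)=1 [20,24)=2 [21,25)=2 [22,26)=3 [23,27)=3 [24,28)=2 [25,29)=1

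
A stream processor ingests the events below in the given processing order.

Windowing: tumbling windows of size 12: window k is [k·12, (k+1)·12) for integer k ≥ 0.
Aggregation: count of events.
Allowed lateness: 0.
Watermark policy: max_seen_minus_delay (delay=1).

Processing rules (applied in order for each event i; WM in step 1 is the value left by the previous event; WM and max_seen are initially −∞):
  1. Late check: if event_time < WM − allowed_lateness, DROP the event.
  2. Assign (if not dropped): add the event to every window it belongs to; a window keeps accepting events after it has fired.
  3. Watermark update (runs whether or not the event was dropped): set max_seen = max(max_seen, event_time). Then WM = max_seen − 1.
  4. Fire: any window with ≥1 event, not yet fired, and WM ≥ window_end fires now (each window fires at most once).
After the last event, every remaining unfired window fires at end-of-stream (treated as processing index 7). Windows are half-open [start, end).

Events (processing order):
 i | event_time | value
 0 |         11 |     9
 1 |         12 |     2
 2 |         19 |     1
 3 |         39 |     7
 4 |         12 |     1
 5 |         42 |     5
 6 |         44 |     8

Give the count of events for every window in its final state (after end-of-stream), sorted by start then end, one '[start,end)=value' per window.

i=0 t=11 v=9: → [0,12); WM=10
i=1 t=12 v=2: → [12,24); WM=11
i=2 t=19 v=1: → [12,24); WM=18; [0,12) fires=1
i=3 t=39 v=7: → [36,48); WM=38; [12,24) fires=2
i=4 t=12 v=1: DROP (t<38-0); WM=38
i=5 t=42 v=5: → [36,48); WM=41
i=6 t=44 v=8: → [36,48); WM=43

[0,12)=1 [12,24)=2 [36,48)=3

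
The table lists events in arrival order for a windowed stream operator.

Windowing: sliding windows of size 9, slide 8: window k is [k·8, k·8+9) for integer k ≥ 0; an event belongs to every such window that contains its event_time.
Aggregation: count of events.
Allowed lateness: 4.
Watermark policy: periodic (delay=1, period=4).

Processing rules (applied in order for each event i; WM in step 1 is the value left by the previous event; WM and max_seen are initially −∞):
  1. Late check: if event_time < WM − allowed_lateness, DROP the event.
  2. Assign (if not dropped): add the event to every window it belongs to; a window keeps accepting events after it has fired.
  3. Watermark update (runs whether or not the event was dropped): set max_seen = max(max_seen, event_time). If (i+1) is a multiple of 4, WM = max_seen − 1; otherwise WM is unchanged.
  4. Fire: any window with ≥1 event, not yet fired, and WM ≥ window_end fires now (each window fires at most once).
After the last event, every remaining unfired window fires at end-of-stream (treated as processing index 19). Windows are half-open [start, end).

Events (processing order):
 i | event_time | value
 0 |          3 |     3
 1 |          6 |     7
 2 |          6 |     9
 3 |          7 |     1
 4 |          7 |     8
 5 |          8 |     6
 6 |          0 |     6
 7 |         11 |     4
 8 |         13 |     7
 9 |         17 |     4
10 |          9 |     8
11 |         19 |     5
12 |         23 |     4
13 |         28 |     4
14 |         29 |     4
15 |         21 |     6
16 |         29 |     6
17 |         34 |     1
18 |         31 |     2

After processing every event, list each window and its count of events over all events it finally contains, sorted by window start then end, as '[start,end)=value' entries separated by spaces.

i=0 t=3 v=3: → [0,9); WM=−∞
i=1 t=6 v=7: → [0,9); WM=−∞
i=2 t=6 v=9: → [0,9); WM=−∞
i=3 t=7 v=1: → [0,9); WM=6
i=4 t=7 v=8: → [0,9); WM=6
i=5 t=8 v=6: → [8,17),[0,9); WM=6
i=6 t=0 v=6: DROP (t<6-4); WM=6
i=7 t=11 v=4: → [8,17); WM=10; [0,9) fires=6
i=8 t=13 v=7: → [8,17); WM=10
i=9 t=17 v=4: → [16,25); WM=10
i=10 t=9 v=8: → [8,17); WM=10
i=11 t=19 v=5: → [16,25); WM=18; [8,17) fires=4
i=12 t=23 v=4: → [16,25); WM=18
i=13 t=28 v=4: → [24,33); WM=18
i=14 t=29 v=4: → [24,33); WM=18
i=15 t=21 v=6: → [16,25); WM=28; [16,25) fires=4
i=16 t=29 v=6: → [24,33); WM=28
i=17 t=34 v=1: → [32,41); WM=28
i=18 t=31 v=2: → [24,33); WM=28

[0,9)=6 [8,17)=4 [16,25)=4 [24,33)=4 [32,41)=1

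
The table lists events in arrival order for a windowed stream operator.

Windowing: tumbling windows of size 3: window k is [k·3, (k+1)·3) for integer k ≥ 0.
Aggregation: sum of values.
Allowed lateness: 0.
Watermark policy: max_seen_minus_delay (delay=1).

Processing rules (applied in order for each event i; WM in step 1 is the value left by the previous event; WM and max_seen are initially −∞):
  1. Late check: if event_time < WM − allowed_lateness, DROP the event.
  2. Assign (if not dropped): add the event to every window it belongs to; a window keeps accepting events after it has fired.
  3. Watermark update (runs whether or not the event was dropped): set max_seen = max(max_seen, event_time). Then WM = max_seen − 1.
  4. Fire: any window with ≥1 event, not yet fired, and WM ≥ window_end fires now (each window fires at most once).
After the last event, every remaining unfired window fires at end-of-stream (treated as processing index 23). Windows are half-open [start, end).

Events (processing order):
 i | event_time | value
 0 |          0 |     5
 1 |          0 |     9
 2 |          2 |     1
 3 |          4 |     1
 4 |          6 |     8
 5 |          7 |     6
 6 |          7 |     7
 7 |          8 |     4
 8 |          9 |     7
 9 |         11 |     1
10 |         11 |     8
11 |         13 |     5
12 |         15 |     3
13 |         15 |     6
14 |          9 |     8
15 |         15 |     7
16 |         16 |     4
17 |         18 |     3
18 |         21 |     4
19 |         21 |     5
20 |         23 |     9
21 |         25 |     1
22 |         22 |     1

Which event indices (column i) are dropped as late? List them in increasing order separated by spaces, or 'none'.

i=0 t=0 v=5: → [0,3); WM=-1
i=1 t=0 v=9: → [0,3); WM=-1
i=2 t=2 v=1: → [0,3); WM=1
i=3 t=4 v=1: → [3,6); WM=3; [0,3) fires=15
i=4 t=6 v=8: → [6,9); WM=5
i=5 t=7 v=6: → [6,9); WM=6; [3,6) fires=1
i=6 t=7 v=7: → [6,9); WM=6
i=7 t=8 v=4: → [6,9); WM=7
i=8 t=9 v=7: → [9,12); WM=8
i=9 t=11 v=1: → [9,12); WM=10; [6,9) fires=25
i=10 t=11 v=8: → [9,12); WM=10
i=11 t=13 v=5: → [12,15); WM=12; [9,12) fires=16
i=12 t=15 v=3: → [15,18); WM=14
i=13 t=15 v=6: → [15,18); WM=14
i=14 t=9 v=8: DROP (t<14-0); WM=14
i=15 t=15 v=7: → [15,18); WM=14
i=16 t=16 v=4: → [15,18); WM=15; [12,15) fires=5
i=17 t=18 v=3: → [18,21); WM=17
i=18 t=21 v=4: → [21,24); WM=20; [15,18) fires=20
i=19 t=21 v=5: → [21,24); WM=20
i=20 t=23 v=9: → [21,24); WM=22; [18,21) fires=3
i=21 t=25 v=1: → [24,27); WM=24; [21,24) fires=18
i=22 t=22 v=1: DROP (t<24-0); WM=24

14 22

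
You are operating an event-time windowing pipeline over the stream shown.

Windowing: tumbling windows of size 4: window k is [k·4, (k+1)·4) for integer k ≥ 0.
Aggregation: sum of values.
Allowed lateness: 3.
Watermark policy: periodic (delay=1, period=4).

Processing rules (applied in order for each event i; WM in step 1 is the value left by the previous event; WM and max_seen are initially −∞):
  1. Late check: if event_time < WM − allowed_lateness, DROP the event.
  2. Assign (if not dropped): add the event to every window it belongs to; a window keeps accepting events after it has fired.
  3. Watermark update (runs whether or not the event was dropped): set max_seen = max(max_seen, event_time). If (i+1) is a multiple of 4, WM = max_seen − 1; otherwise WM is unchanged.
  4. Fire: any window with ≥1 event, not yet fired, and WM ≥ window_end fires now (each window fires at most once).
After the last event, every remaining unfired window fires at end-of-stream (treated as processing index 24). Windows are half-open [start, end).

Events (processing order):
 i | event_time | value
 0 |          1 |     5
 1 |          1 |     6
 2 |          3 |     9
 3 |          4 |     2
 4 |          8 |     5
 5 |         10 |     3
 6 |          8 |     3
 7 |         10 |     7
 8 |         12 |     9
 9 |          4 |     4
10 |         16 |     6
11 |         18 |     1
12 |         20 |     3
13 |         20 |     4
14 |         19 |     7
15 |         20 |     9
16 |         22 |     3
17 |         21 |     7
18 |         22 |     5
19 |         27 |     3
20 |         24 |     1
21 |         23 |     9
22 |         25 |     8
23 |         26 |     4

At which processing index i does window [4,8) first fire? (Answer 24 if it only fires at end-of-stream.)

i=0 t=1 v=5: → [0,4); WM=−∞
i=1 t=1 v=6: → [0,4); WM=−∞
i=2 t=3 v=9: → [0,4); WM=−∞
i=3 t=4 v=2: → [4,8); WM=3
i=4 t=8 v=5: → [8,12); WM=3
i=5 t=10 v=3: → [8,12); WM=3
i=6 t=8 v=3: → [8,12); WM=3
i=7 t=10 v=7: → [8,12); WM=9; [0,4) fires=20 [4,8) fires=2
i=8 t=12 v=9: → [12,16); WM=9
i=9 t=4 v=4: DROP (t<9-3); WM=9
i=10 t=16 v=6: → [16,20); WM=9
i=11 t=18 v=1: → [16,20); WM=17; [8,12) fires=18 [12,16) fires=9
i=12 t=20 v=3: → [20,24); WM=17
i=13 t=20 v=4: → [20,24); WM=17
i=14 t=19 v=7: → [16,20); WM=17
i=15 t=20 v=9: → [20,24); WM=19
i=16 t=22 v=3: → [20,24); WM=19
i=17 t=21 v=7: → [20,24); WM=19
i=18 t=22 v=5: → [20,24); WM=19
i=19 t=27 v=3: → [24,28); WM=26; [16,20) fires=14 [20,24) fires=31
i=20 t=24 v=1: → [24,28); WM=26
i=21 t=23 v=9: → [20,24); WM=26
i=22 t=25 v=8: → [24,28); WM=26
i=23 t=26 v=4: → [24,28); WM=26

7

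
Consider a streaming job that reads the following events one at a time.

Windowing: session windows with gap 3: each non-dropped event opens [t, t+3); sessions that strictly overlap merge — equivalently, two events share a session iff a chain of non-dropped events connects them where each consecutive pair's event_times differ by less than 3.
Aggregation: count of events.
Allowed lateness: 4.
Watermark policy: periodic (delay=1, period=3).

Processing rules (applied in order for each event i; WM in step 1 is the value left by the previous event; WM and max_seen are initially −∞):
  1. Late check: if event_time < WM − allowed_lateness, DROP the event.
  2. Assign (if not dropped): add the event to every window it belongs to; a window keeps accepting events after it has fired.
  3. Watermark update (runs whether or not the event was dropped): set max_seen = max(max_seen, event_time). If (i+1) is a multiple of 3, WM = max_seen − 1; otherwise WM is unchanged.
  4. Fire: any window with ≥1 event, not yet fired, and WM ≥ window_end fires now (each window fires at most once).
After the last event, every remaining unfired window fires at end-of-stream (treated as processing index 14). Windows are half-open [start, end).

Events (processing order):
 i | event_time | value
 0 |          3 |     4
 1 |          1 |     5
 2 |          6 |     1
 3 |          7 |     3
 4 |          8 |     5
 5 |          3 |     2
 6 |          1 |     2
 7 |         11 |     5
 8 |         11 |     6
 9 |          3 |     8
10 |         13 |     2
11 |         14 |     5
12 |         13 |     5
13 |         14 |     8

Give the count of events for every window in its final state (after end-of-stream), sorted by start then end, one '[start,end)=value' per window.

[1,6)=3 [6,11)=3 [11,17)=6

i=0 t=3 v=4: → [3,6); WM=−∞
i=1 t=1 v=5: → [1,6); WM=−∞
i=2 t=6 v=1: → [6,9); WM=5
i=3 t=7 v=3: → [6,10); WM=5
i=4 t=8 v=5: → [6,11); WM=5
i=5 t=3 v=2: → [1,6); WM=7
i=6 t=1 v=2: DROP (t<7-4); WM=7
i=7 t=11 v=5: → [11,14); WM=7
i=8 t=11 v=6: → [11,14); WM=10
i=9 t=3 v=8: DROP (t<10-4); WM=10
i=10 t=13 v=2: → [11,16); WM=10
i=11 t=14 v=5: → [11,17); WM=13
i=12 t=13 v=5: → [11,17); WM=13
i=13 t=14 v=8: → [11,17); WM=13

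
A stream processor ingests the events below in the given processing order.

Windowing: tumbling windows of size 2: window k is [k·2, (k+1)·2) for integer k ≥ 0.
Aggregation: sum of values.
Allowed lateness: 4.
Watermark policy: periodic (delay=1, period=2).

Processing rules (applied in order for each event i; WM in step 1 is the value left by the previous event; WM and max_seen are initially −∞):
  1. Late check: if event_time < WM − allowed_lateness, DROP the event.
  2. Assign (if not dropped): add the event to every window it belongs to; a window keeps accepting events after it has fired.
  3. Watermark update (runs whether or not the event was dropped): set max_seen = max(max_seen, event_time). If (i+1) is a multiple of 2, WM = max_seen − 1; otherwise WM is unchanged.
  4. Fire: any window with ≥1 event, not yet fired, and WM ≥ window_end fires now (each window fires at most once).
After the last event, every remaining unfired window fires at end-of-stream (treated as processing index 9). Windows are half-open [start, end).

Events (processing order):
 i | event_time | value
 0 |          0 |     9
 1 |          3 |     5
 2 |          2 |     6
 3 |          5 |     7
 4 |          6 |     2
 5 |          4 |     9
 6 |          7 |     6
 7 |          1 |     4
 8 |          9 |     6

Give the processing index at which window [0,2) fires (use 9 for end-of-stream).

i=0 t=0 v=9: → [0,2); WM=−∞
i=1 t=3 v=5: → [2,4); WM=2; [0,2) fires=9
i=2 t=2 v=6: → [2,4); WM=2
i=3 t=5 v=7: → [4,6); WM=4; [2,4) fires=11
i=4 t=6 v=2: → [6,8); WM=4
i=5 t=4 v=9: → [4,6); WM=5
i=6 t=7 v=6: → [6,8); WM=5
i=7 t=1 v=4: → [0,2); WM=6; [4,6) fires=16
i=8 t=9 v=6: → [8,10); WM=6

1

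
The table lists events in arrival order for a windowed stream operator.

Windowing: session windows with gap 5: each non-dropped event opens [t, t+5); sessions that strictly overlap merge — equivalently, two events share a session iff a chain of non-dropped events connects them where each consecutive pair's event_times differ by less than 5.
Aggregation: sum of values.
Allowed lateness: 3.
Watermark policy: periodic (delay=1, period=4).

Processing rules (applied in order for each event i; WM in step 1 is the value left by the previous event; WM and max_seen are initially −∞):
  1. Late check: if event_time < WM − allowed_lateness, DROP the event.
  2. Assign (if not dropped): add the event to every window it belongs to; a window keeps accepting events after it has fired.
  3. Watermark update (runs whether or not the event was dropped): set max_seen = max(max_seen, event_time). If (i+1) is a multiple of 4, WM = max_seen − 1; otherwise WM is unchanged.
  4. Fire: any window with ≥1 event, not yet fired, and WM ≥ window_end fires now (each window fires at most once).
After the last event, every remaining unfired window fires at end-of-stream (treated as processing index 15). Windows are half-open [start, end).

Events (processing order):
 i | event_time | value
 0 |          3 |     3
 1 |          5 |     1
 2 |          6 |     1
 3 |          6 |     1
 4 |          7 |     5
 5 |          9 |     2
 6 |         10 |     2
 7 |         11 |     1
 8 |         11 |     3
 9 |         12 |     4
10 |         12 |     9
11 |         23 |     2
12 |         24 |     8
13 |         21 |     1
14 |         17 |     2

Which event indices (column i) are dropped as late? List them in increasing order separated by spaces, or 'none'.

14

i=0 t=3 v=3: → [3,8); WM=−∞
i=1 t=5 v=1: → [3,10); WM=−∞
i=2 t=6 v=1: → [3,11); WM=−∞
i=3 t=6 v=1: → [3,11); WM=5
i=4 t=7 v=5: → [3,12); WM=5
i=5 t=9 v=2: → [3,14); WM=5
i=6 t=10 v=2: → [3,15); WM=5
i=7 t=11 v=1: → [3,16); WM=10
i=8 t=11 v=3: → [3,16); WM=10
i=9 t=12 v=4: → [3,17); WM=10
i=10 t=12 v=9: → [3,17); WM=10
i=11 t=23 v=2: → [23,28); WM=22
i=12 t=24 v=8: → [23,29); WM=22
i=13 t=21 v=1: → [21,29); WM=22
i=14 t=17 v=2: DROP (t<22-3); WM=22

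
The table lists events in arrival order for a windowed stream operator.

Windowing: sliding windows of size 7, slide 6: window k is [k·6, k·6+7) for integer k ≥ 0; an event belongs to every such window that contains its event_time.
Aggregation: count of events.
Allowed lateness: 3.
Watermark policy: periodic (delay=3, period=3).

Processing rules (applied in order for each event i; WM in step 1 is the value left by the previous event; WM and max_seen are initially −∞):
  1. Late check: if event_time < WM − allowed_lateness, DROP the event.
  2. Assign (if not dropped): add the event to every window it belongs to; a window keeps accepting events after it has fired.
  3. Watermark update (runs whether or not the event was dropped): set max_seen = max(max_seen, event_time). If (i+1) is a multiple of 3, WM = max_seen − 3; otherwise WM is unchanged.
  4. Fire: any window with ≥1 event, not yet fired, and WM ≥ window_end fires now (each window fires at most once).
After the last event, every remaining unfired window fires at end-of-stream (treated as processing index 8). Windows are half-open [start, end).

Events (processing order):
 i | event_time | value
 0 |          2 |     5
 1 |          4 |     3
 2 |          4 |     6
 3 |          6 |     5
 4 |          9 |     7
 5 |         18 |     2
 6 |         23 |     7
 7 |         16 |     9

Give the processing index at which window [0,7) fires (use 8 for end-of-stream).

5

i=0 t=2 v=5: → [0,7); WM=−∞
i=1 t=4 v=3: → [0,7); WM=−∞
i=2 t=4 v=6: → [0,7); WM=1
i=3 t=6 v=5: → [6,13),[0,7); WM=1
i=4 t=9 v=7: → [6,13); WM=1
i=5 t=18 v=2: → [18,25),[12,19); WM=15; [0,7) fires=4 [6,13) fires=2
i=6 t=23 v=7: → [18,25); WM=15
i=7 t=16 v=9: → [12,19); WM=15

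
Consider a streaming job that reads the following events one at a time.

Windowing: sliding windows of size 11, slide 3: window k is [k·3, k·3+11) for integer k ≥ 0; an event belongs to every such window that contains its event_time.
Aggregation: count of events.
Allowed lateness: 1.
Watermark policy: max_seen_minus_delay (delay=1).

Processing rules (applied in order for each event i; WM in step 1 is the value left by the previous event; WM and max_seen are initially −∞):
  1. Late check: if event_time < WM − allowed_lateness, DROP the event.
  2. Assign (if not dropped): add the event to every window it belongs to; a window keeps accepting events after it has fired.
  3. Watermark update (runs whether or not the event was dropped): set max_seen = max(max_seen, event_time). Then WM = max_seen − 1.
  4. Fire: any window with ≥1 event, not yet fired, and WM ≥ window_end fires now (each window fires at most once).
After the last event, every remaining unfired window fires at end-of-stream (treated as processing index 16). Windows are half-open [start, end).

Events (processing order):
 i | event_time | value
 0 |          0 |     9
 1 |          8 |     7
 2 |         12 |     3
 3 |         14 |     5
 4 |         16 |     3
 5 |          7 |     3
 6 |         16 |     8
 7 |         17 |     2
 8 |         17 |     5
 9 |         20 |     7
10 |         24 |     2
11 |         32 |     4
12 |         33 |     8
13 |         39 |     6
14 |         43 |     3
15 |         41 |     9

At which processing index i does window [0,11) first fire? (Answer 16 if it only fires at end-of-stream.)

2

i=0 t=0 v=9: → [0,11); WM=-1
i=1 t=8 v=7: → [6,17),[3,14),[0,11); WM=7
i=2 t=12 v=3: → [12,23),[9,20),[6,17),[3,14); WM=11; [0,11) fires=2
i=3 t=14 v=5: → [12,23),[9,20),[6,17); WM=13
i=4 t=16 v=3: → [15,26),[12,23),[9,20),[6,17); WM=15; [3,14) fires=2
i=5 t=7 v=3: DROP (t<15-1); WM=15
i=6 t=16 v=8: → [15,26),[12,23),[9,20),[6,17); WM=15
i=7 t=17 v=2: → [15,26),[12,23),[9,20); WM=16
i=8 t=17 v=5: → [15,26),[12,23),[9,20); WM=16
i=9 t=20 v=7: → [18,29),[15,26),[12,23); WM=19; [6,17) fires=5
i=10 t=24 v=2: → [24,35),[21,32),[18,29),[15,26); WM=23; [9,20) fires=6 [12,23) fires=7
i=11 t=32 v=4: → [30,41),[27,38),[24,35); WM=31; [15,26) fires=6 [18,29) fires=2
i=12 t=33 v=8: → [33,44),[30,41),[27,38),[24,35); WM=32; [21,32) fires=1
i=13 t=39 v=6: → [39,50),[36,47),[33,44),[30,41); WM=38; [24,35) fires=3 [27,38) fires=2
i=14 t=43 v=3: → [42,53),[39,50),[36,47),[33,44); WM=42; [30,41) fires=3
i=15 t=41 v=9: → [39,50),[36,47),[33,44); WM=42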